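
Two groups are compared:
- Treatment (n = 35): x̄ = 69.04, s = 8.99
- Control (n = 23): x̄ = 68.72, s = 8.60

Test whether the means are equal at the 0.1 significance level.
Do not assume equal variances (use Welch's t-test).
Welch's two-sample t-test:
H₀: μ₁ = μ₂
H₁: μ₁ ≠ μ₂
s₁²/n₁ = 8.99²/35 = 2.3091,  s₂²/n₂ = 8.60²/23 = 3.2157
SE = √(s₁²/n₁ + s₂²/n₂) = √(2.3091 + 3.2157) = 2.3505
df (Welch-Satterthwaite) = (s₁²/n₁ + s₂²/n₂)² / [(s₁²/n₁)²/(n₁-1) + (s₂²/n₂)²/(n₂-1)] ≈ 48.69
t = (x̄₁ - x̄₂) / SE = (69.04 - 68.72) / 2.3505 = 0.32 / 2.3505 = 0.136
p-value = 0.8923

Since p-value > α = 0.1, we fail to reject H₀.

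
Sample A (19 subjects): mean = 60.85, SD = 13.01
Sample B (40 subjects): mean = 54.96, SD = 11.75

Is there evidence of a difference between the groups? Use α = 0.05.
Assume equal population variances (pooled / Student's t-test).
Student's two-sample t-test (equal variances):
H₀: μ₁ = μ₂
H₁: μ₁ ≠ μ₂
df = n₁ + n₂ - 2 = 57
Pooled variance s_p² = [(n₁-1)s₁² + (n₂-1)s₂²] / (n₁ + n₂ - 2) = [(18)(13.01²) + (39)(11.75²)] / 57 = 147.9144
SE = √(s_p²(1/n₁ + 1/n₂)) = √(147.9144 × (1/19 + 1/40)) = 3.3886
t = (x̄₁ - x̄₂) / SE = (60.85 - 54.96) / 3.3886 = 5.89 / 3.3886 = 1.738
p-value = 0.0876

Since p-value > α = 0.05, we fail to reject H₀.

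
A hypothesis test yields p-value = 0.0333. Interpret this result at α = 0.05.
Since p = 0.0333 < α = 0.05, reject H₀.
There is sufficient evidence to reject the null hypothesis; the result is statistically significant at the 0.05 level.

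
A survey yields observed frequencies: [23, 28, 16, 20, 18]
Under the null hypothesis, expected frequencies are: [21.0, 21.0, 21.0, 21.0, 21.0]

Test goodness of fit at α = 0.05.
Chi-square goodness of fit test:
H₀: observed counts match expected distribution
H₁: observed counts differ from expected distribution
df = k - 1 = 4
χ² = Σ(O - E)²/E
   = (23 - 21.0)²/21.0 + (28 - 21.0)²/21.0 + (16 - 21.0)²/21.0 + (20 - 21.0)²/21.0 + (18 - 21.0)²/21.0
   = 0.190 + 2.333 + 1.190 + 0.048 + 0.429
   = 4.19
p-value = 0.3808

Since p-value > α = 0.05, we fail to reject H₀.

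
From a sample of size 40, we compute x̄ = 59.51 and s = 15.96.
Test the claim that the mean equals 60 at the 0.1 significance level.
One-sample t-test:
H₀: μ = 60
H₁: μ ≠ 60
df = n - 1 = 39
t = (x̄ - μ₀) / (s/√n) = (59.51 - 60) / (15.96/√40) = -0.194
p-value = 0.8470

Since p-value > α = 0.1, we fail to reject H₀.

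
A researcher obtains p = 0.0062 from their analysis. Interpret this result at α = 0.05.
Since p = 0.0062 < α = 0.05, reject H₀.
There is sufficient evidence to reject the null hypothesis; the result is statistically significant at the 0.05 level.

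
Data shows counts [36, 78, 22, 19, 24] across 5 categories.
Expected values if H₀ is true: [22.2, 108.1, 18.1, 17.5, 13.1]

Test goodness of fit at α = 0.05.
Chi-square goodness of fit test:
H₀: observed counts match expected distribution
H₁: observed counts differ from expected distribution
df = k - 1 = 4
χ² = Σ(O - E)²/E
   = (36 - 22.2)²/22.2 + (78 - 108.1)²/108.1 + (22 - 18.1)²/18.1 + (19 - 17.5)²/17.5 + (24 - 13.1)²/13.1
   = 8.578 + 8.381 + 0.840 + 0.129 + 9.069
   = 27.00
p-value < 0.0001

Since p-value < α = 0.05, we reject H₀.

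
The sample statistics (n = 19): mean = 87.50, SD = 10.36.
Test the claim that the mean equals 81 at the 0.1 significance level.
One-sample t-test:
H₀: μ = 81
H₁: μ ≠ 81
df = n - 1 = 18
t = (x̄ - μ₀) / (s/√n) = (87.50 - 81) / (10.36/√19) = 2.735
p-value = 0.0136

Since p-value < α = 0.1, we reject H₀.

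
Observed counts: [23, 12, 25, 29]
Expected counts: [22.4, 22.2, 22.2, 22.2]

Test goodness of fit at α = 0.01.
Chi-square goodness of fit test:
H₀: observed counts match expected distribution
H₁: observed counts differ from expected distribution
df = k - 1 = 3
χ² = Σ(O - E)²/E
   = (23 - 22.4)²/22.4 + (12 - 22.2)²/22.2 + (25 - 22.2)²/22.2 + (29 - 22.2)²/22.2
   = 0.016 + 4.686 + 0.353 + 2.083
   = 7.14
p-value = 0.0676

Since p-value > α = 0.01, we fail to reject H₀.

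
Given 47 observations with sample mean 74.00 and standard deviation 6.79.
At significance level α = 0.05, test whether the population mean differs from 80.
One-sample t-test:
H₀: μ = 80
H₁: μ ≠ 80
df = n - 1 = 46
t = (x̄ - μ₀) / (s/√n) = (74.00 - 80) / (6.79/√47) = -6.058
p-value < 0.0001

Since p-value < α = 0.05, we reject H₀.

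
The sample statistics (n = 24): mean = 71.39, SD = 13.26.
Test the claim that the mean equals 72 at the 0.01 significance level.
One-sample t-test:
H₀: μ = 72
H₁: μ ≠ 72
df = n - 1 = 23
t = (x̄ - μ₀) / (s/√n) = (71.39 - 72) / (13.26/√24) = -0.225
p-value = 0.8237

Since p-value > α = 0.01, we fail to reject H₀.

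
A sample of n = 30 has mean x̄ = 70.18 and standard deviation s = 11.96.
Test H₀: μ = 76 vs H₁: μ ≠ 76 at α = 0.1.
One-sample t-test:
H₀: μ = 76
H₁: μ ≠ 76
df = n - 1 = 29
t = (x̄ - μ₀) / (s/√n) = (70.18 - 76) / (11.96/√30) = -2.665
p-value = 0.0124

Since p-value < α = 0.1, we reject H₀.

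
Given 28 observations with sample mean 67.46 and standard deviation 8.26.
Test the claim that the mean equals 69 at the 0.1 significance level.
One-sample t-test:
H₀: μ = 69
H₁: μ ≠ 69
df = n - 1 = 27
t = (x̄ - μ₀) / (s/√n) = (67.46 - 69) / (8.26/√28) = -0.987
p-value = 0.3326

Since p-value > α = 0.1, we fail to reject H₀.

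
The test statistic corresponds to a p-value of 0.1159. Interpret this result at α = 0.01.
Since p = 0.1159 > α = 0.01, fail to reject H₀.
There is insufficient evidence to reject the null hypothesis; the result is not statistically significant at the 0.01 level.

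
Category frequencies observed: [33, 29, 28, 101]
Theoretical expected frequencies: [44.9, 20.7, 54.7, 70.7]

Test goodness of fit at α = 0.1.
Chi-square goodness of fit test:
H₀: observed counts match expected distribution
H₁: observed counts differ from expected distribution
df = k - 1 = 3
χ² = Σ(O - E)²/E
   = (33 - 44.9)²/44.9 + (29 - 20.7)²/20.7 + (28 - 54.7)²/54.7 + (101 - 70.7)²/70.7
   = 3.154 + 3.328 + 13.033 + 12.986
   = 32.50
p-value < 0.0001

Since p-value < α = 0.1, we reject H₀.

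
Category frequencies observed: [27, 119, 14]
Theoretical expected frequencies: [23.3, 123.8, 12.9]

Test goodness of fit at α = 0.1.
Chi-square goodness of fit test:
H₀: observed counts match expected distribution
H₁: observed counts differ from expected distribution
df = k - 1 = 2
χ² = Σ(O - E)²/E
   = (27 - 23.3)²/23.3 + (119 - 123.8)²/123.8 + (14 - 12.9)²/12.9
   = 0.588 + 0.186 + 0.094
   = 0.87
p-value = 0.6481

Since p-value > α = 0.1, we fail to reject H₀.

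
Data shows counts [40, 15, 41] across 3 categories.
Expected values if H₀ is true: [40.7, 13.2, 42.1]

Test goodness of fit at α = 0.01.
Chi-square goodness of fit test:
H₀: observed counts match expected distribution
H₁: observed counts differ from expected distribution
df = k - 1 = 2
χ² = Σ(O - E)²/E
   = (40 - 40.7)²/40.7 + (15 - 13.2)²/13.2 + (41 - 42.1)²/42.1
   = 0.012 + 0.245 + 0.029
   = 0.29
p-value = 0.8667

Since p-value > α = 0.01, we fail to reject H₀.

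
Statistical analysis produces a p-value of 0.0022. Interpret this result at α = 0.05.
Since p = 0.0022 < α = 0.05, reject H₀.
There is sufficient evidence to reject the null hypothesis; the result is statistically significant at the 0.05 level.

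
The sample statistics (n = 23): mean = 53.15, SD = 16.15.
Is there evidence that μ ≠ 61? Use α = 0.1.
One-sample t-test:
H₀: μ = 61
H₁: μ ≠ 61
df = n - 1 = 22
t = (x̄ - μ₀) / (s/√n) = (53.15 - 61) / (16.15/√23) = -2.331
p-value = 0.0293

Since p-value < α = 0.1, we reject H₀.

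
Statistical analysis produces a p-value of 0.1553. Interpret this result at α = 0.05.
Since p = 0.1553 > α = 0.05, fail to reject H₀.
There is insufficient evidence to reject the null hypothesis; the result is not statistically significant at the 0.05 level.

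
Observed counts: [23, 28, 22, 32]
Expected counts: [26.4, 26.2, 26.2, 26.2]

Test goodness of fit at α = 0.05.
Chi-square goodness of fit test:
H₀: observed counts match expected distribution
H₁: observed counts differ from expected distribution
df = k - 1 = 3
χ² = Σ(O - E)²/E
   = (23 - 26.4)²/26.4 + (28 - 26.2)²/26.2 + (22 - 26.2)²/26.2 + (32 - 26.2)²/26.2
   = 0.438 + 0.124 + 0.673 + 1.284
   = 2.52
p-value = 0.4719

Since p-value > α = 0.05, we fail to reject H₀.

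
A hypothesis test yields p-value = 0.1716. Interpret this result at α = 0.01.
Since p = 0.1716 > α = 0.01, fail to reject H₀.
There is insufficient evidence to reject the null hypothesis; the result is not statistically significant at the 0.01 level.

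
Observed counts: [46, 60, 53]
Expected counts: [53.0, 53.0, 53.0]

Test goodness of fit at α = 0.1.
Chi-square goodness of fit test:
H₀: observed counts match expected distribution
H₁: observed counts differ from expected distribution
df = k - 1 = 2
χ² = Σ(O - E)²/E
   = (46 - 53.0)²/53.0 + (60 - 53.0)²/53.0 + (53 - 53.0)²/53.0
   = 0.925 + 0.925 + 0.000
   = 1.85
p-value = 0.3967

Since p-value > α = 0.1, we fail to reject H₀.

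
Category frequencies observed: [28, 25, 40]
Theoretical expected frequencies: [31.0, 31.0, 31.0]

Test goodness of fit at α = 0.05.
Chi-square goodness of fit test:
H₀: observed counts match expected distribution
H₁: observed counts differ from expected distribution
df = k - 1 = 2
χ² = Σ(O - E)²/E
   = (28 - 31.0)²/31.0 + (25 - 31.0)²/31.0 + (40 - 31.0)²/31.0
   = 0.290 + 1.161 + 2.613
   = 4.06
p-value = 0.1310

Since p-value > α = 0.05, we fail to reject H₀.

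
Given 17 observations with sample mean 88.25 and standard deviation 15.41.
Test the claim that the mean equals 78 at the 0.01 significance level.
One-sample t-test:
H₀: μ = 78
H₁: μ ≠ 78
df = n - 1 = 16
t = (x̄ - μ₀) / (s/√n) = (88.25 - 78) / (15.41/√17) = 2.742
p-value = 0.0145

Since p-value > α = 0.01, we fail to reject H₀.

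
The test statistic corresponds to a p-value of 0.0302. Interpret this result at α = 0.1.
Since p = 0.0302 < α = 0.1, reject H₀.
There is sufficient evidence to reject the null hypothesis; the result is statistically significant at the 0.1 level.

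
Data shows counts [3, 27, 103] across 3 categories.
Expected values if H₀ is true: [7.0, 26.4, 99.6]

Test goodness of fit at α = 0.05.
Chi-square goodness of fit test:
H₀: observed counts match expected distribution
H₁: observed counts differ from expected distribution
df = k - 1 = 2
χ² = Σ(O - E)²/E
   = (3 - 7.0)²/7.0 + (27 - 26.4)²/26.4 + (103 - 99.6)²/99.6
   = 2.286 + 0.014 + 0.116
   = 2.42
p-value = 0.2989

Since p-value > α = 0.05, we fail to reject H₀.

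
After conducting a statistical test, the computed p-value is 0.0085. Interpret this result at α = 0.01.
Since p = 0.0085 < α = 0.01, reject H₀.
There is sufficient evidence to reject the null hypothesis; the result is statistically significant at the 0.01 level.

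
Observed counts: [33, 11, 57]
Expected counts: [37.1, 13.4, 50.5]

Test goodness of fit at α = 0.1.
Chi-square goodness of fit test:
H₀: observed counts match expected distribution
H₁: observed counts differ from expected distribution
df = k - 1 = 2
χ² = Σ(O - E)²/E
   = (33 - 37.1)²/37.1 + (11 - 13.4)²/13.4 + (57 - 50.5)²/50.5
   = 0.453 + 0.430 + 0.837
   = 1.72
p-value = 0.4233

Since p-value > α = 0.1, we fail to reject H₀.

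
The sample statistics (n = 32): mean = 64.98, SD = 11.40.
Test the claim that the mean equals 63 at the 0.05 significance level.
One-sample t-test:
H₀: μ = 63
H₁: μ ≠ 63
df = n - 1 = 31
t = (x̄ - μ₀) / (s/√n) = (64.98 - 63) / (11.40/√32) = 0.983
p-value = 0.3335

Since p-value > α = 0.05, we fail to reject H₀.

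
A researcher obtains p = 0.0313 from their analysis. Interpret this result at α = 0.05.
Since p = 0.0313 < α = 0.05, reject H₀.
There is sufficient evidence to reject the null hypothesis; the result is statistically significant at the 0.05 level.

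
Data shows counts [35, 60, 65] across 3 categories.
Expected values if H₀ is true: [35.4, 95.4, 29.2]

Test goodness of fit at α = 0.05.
Chi-square goodness of fit test:
H₀: observed counts match expected distribution
H₁: observed counts differ from expected distribution
df = k - 1 = 2
χ² = Σ(O - E)²/E
   = (35 - 35.4)²/35.4 + (60 - 95.4)²/95.4 + (65 - 29.2)²/29.2
   = 0.005 + 13.136 + 43.892
   = 57.03
p-value < 0.0001

Since p-value < α = 0.05, we reject H₀.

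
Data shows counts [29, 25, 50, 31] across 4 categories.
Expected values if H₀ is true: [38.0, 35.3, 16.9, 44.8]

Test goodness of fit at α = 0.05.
Chi-square goodness of fit test:
H₀: observed counts match expected distribution
H₁: observed counts differ from expected distribution
df = k - 1 = 3
χ² = Σ(O - E)²/E
   = (29 - 38.0)²/38.0 + (25 - 35.3)²/35.3 + (50 - 16.9)²/16.9 + (31 - 44.8)²/44.8
   = 2.132 + 3.005 + 64.829 + 4.251
   = 74.22
p-value < 0.0001

Since p-value < α = 0.05, we reject H₀.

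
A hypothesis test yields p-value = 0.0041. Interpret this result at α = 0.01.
Since p = 0.0041 < α = 0.01, reject H₀.
There is sufficient evidence to reject the null hypothesis; the result is statistically significant at the 0.01 level.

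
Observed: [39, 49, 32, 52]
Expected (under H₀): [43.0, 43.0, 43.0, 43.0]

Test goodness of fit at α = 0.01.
Chi-square goodness of fit test:
H₀: observed counts match expected distribution
H₁: observed counts differ from expected distribution
df = k - 1 = 3
χ² = Σ(O - E)²/E
   = (39 - 43.0)²/43.0 + (49 - 43.0)²/43.0 + (32 - 43.0)²/43.0 + (52 - 43.0)²/43.0
   = 0.372 + 0.837 + 2.814 + 1.884
   = 5.91
p-value = 0.1162

Since p-value > α = 0.01, we fail to reject H₀.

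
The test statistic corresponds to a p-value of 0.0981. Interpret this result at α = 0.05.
Since p = 0.0981 > α = 0.05, fail to reject H₀.
There is insufficient evidence to reject the null hypothesis; the result is not statistically significant at the 0.05 level.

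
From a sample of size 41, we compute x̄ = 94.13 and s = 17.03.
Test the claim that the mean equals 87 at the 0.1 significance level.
One-sample t-test:
H₀: μ = 87
H₁: μ ≠ 87
df = n - 1 = 40
t = (x̄ - μ₀) / (s/√n) = (94.13 - 87) / (17.03/√41) = 2.681
p-value = 0.0106

Since p-value < α = 0.1, we reject H₀.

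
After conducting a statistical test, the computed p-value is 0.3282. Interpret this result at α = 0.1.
Since p = 0.3282 > α = 0.1, fail to reject H₀.
There is insufficient evidence to reject the null hypothesis; the result is not statistically significant at the 0.1 level.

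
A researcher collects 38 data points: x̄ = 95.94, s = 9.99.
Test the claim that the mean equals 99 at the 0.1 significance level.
One-sample t-test:
H₀: μ = 99
H₁: μ ≠ 99
df = n - 1 = 37
t = (x̄ - μ₀) / (s/√n) = (95.94 - 99) / (9.99/√38) = -1.888
p-value = 0.0669

Since p-value < α = 0.1, we reject H₀.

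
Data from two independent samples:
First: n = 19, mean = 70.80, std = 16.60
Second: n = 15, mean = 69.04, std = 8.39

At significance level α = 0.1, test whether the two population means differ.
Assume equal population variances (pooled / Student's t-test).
Student's two-sample t-test (equal variances):
H₀: μ₁ = μ₂
H₁: μ₁ ≠ μ₂
df = n₁ + n₂ - 2 = 32
Pooled variance s_p² = [(n₁-1)s₁² + (n₂-1)s₂²] / (n₁ + n₂ - 2) = [(18)(16.60²) + (14)(8.39²)] / 32 = 185.7990
SE = √(s_p²(1/n₁ + 1/n₂)) = √(185.7990 × (1/19 + 1/15)) = 4.7080
t = (x̄₁ - x̄₂) / SE = (70.80 - 69.04) / 4.7080 = 1.76 / 4.7080 = 0.374
p-value = 0.7110

Since p-value > α = 0.1, we fail to reject H₀.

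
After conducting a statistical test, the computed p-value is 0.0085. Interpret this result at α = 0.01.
Since p = 0.0085 < α = 0.01, reject H₀.
There is sufficient evidence to reject the null hypothesis; the result is statistically significant at the 0.01 level.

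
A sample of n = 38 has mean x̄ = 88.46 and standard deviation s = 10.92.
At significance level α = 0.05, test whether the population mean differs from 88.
One-sample t-test:
H₀: μ = 88
H₁: μ ≠ 88
df = n - 1 = 37
t = (x̄ - μ₀) / (s/√n) = (88.46 - 88) / (10.92/√38) = 0.260
p-value = 0.7966

Since p-value > α = 0.05, we fail to reject H₀.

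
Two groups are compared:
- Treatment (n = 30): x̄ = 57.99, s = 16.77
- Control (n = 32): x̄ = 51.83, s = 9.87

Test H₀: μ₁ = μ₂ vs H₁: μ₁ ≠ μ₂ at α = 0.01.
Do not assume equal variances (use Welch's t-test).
Welch's two-sample t-test:
H₀: μ₁ = μ₂
H₁: μ₁ ≠ μ₂
s₁²/n₁ = 16.77²/30 = 9.3744,  s₂²/n₂ = 9.87²/32 = 3.0443
SE = √(s₁²/n₁ + s₂²/n₂) = √(9.3744 + 3.0443) = 3.5240
df (Welch-Satterthwaite) = (s₁²/n₁ + s₂²/n₂)² / [(s₁²/n₁)²/(n₁-1) + (s₂²/n₂)²/(n₂-1)] ≈ 46.32
t = (x̄₁ - x̄₂) / SE = (57.99 - 51.83) / 3.5240 = 6.16 / 3.5240 = 1.748
p-value = 0.0871

Since p-value > α = 0.01, we fail to reject H₀.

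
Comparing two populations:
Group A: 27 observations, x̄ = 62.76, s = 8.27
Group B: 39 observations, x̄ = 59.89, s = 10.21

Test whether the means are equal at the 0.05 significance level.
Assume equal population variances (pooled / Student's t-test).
Student's two-sample t-test (equal variances):
H₀: μ₁ = μ₂
H₁: μ₁ ≠ μ₂
df = n₁ + n₂ - 2 = 64
Pooled variance s_p² = [(n₁-1)s₁² + (n₂-1)s₂²] / (n₁ + n₂ - 2) = [(26)(8.27²) + (38)(10.21²)] / 64 = 89.6796
SE = √(s_p²(1/n₁ + 1/n₂)) = √(89.6796 × (1/27 + 1/39)) = 2.3709
t = (x̄₁ - x̄₂) / SE = (62.76 - 59.89) / 2.3709 = 2.87 / 2.3709 = 1.211
p-value = 0.2305

Since p-value > α = 0.05, we fail to reject H₀.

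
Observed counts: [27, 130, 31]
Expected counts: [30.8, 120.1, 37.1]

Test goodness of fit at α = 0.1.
Chi-square goodness of fit test:
H₀: observed counts match expected distribution
H₁: observed counts differ from expected distribution
df = k - 1 = 2
χ² = Σ(O - E)²/E
   = (27 - 30.8)²/30.8 + (130 - 120.1)²/120.1 + (31 - 37.1)²/37.1
   = 0.469 + 0.816 + 1.003
   = 2.29
p-value = 0.3186

Since p-value > α = 0.1, we fail to reject H₀.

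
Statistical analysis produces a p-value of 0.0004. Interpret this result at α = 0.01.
Since p = 0.0004 < α = 0.01, reject H₀.
There is sufficient evidence to reject the null hypothesis; the result is statistically significant at the 0.01 level.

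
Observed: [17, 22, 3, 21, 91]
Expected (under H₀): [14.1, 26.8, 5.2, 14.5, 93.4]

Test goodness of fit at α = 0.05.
Chi-square goodness of fit test:
H₀: observed counts match expected distribution
H₁: observed counts differ from expected distribution
df = k - 1 = 4
χ² = Σ(O - E)²/E
   = (17 - 14.1)²/14.1 + (22 - 26.8)²/26.8 + (3 - 5.2)²/5.2 + (21 - 14.5)²/14.5 + (91 - 93.4)²/93.4
   = 0.596 + 0.860 + 0.931 + 2.914 + 0.062
   = 5.36
p-value = 0.2521

Since p-value > α = 0.05, we fail to reject H₀.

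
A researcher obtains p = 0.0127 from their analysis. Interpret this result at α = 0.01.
Since p = 0.0127 > α = 0.01, fail to reject H₀.
There is insufficient evidence to reject the null hypothesis; the result is not statistically significant at the 0.01 level.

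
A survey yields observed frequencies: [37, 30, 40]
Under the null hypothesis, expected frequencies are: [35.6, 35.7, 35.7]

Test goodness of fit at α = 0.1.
Chi-square goodness of fit test:
H₀: observed counts match expected distribution
H₁: observed counts differ from expected distribution
df = k - 1 = 2
χ² = Σ(O - E)²/E
   = (37 - 35.6)²/35.6 + (30 - 35.7)²/35.7 + (40 - 35.7)²/35.7
   = 0.055 + 0.910 + 0.518
   = 1.48
p-value = 0.4764

Since p-value > α = 0.1, we fail to reject H₀.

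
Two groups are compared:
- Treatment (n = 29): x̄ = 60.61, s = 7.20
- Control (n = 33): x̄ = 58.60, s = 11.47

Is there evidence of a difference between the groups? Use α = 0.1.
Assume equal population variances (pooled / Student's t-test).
Student's two-sample t-test (equal variances):
H₀: μ₁ = μ₂
H₁: μ₁ ≠ μ₂
df = n₁ + n₂ - 2 = 60
Pooled variance s_p² = [(n₁-1)s₁² + (n₂-1)s₂²] / (n₁ + n₂ - 2) = [(28)(7.20²) + (32)(11.47²)] / 60 = 94.3578
SE = √(s_p²(1/n₁ + 1/n₂)) = √(94.3578 × (1/29 + 1/33)) = 2.4725
t = (x̄₁ - x̄₂) / SE = (60.61 - 58.60) / 2.4725 = 2.01 / 2.4725 = 0.813
p-value = 0.4195

Since p-value > α = 0.1, we fail to reject H₀.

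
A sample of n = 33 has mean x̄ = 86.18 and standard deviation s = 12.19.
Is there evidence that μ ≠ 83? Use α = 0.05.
One-sample t-test:
H₀: μ = 83
H₁: μ ≠ 83
df = n - 1 = 32
t = (x̄ - μ₀) / (s/√n) = (86.18 - 83) / (12.19/√33) = 1.499
p-value = 0.1438

Since p-value > α = 0.05, we fail to reject H₀.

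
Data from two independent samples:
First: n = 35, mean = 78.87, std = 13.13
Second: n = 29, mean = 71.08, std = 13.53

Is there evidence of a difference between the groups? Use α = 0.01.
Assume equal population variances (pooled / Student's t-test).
Student's two-sample t-test (equal variances):
H₀: μ₁ = μ₂
H₁: μ₁ ≠ μ₂
df = n₁ + n₂ - 2 = 62
Pooled variance s_p² = [(n₁-1)s₁² + (n₂-1)s₂²] / (n₁ + n₂ - 2) = [(34)(13.13²) + (28)(13.53²)] / 62 = 177.2129
SE = √(s_p²(1/n₁ + 1/n₂)) = √(177.2129 × (1/35 + 1/29)) = 3.3428
t = (x̄₁ - x̄₂) / SE = (78.87 - 71.08) / 3.3428 = 7.79 / 3.3428 = 2.330
p-value = 0.0231

Since p-value > α = 0.01, we fail to reject H₀.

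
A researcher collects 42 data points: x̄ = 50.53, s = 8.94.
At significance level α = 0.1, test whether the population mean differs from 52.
One-sample t-test:
H₀: μ = 52
H₁: μ ≠ 52
df = n - 1 = 41
t = (x̄ - μ₀) / (s/√n) = (50.53 - 52) / (8.94/√42) = -1.066
p-value = 0.2928

Since p-value > α = 0.1, we fail to reject H₀.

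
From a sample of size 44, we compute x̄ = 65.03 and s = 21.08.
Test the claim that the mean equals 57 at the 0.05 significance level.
One-sample t-test:
H₀: μ = 57
H₁: μ ≠ 57
df = n - 1 = 43
t = (x̄ - μ₀) / (s/√n) = (65.03 - 57) / (21.08/√44) = 2.527
p-value = 0.0153

Since p-value < α = 0.05, we reject H₀.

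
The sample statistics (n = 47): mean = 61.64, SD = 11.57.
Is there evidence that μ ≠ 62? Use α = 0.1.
One-sample t-test:
H₀: μ = 62
H₁: μ ≠ 62
df = n - 1 = 46
t = (x̄ - μ₀) / (s/√n) = (61.64 - 62) / (11.57/√47) = -0.213
p-value = 0.8320

Since p-value > α = 0.1, we fail to reject H₀.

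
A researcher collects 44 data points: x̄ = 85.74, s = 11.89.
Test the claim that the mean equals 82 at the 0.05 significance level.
One-sample t-test:
H₀: μ = 82
H₁: μ ≠ 82
df = n - 1 = 43
t = (x̄ - μ₀) / (s/√n) = (85.74 - 82) / (11.89/√44) = 2.086
p-value = 0.0429

Since p-value < α = 0.05, we reject H₀.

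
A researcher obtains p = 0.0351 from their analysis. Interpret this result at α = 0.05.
Since p = 0.0351 < α = 0.05, reject H₀.
There is sufficient evidence to reject the null hypothesis; the result is statistically significant at the 0.05 level.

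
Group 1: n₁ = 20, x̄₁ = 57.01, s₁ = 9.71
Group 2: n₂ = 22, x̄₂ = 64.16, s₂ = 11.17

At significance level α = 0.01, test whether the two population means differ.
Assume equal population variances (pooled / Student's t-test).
Student's two-sample t-test (equal variances):
H₀: μ₁ = μ₂
H₁: μ₁ ≠ μ₂
df = n₁ + n₂ - 2 = 40
Pooled variance s_p² = [(n₁-1)s₁² + (n₂-1)s₂²] / (n₁ + n₂ - 2) = [(19)(9.71²) + (21)(11.17²)] / 40 = 110.2886
SE = √(s_p²(1/n₁ + 1/n₂)) = √(110.2886 × (1/20 + 1/22)) = 3.2446
t = (x̄₁ - x̄₂) / SE = (57.01 - 64.16) / 3.2446 = -7.15 / 3.2446 = -2.204
p-value = 0.0334

Since p-value > α = 0.01, we fail to reject H₀.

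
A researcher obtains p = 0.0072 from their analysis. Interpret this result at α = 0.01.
Since p = 0.0072 < α = 0.01, reject H₀.
There is sufficient evidence to reject the null hypothesis; the result is statistically significant at the 0.01 level.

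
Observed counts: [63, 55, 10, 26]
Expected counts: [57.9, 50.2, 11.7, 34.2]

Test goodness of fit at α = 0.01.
Chi-square goodness of fit test:
H₀: observed counts match expected distribution
H₁: observed counts differ from expected distribution
df = k - 1 = 3
χ² = Σ(O - E)²/E
   = (63 - 57.9)²/57.9 + (55 - 50.2)²/50.2 + (10 - 11.7)²/11.7 + (26 - 34.2)²/34.2
   = 0.449 + 0.459 + 0.247 + 1.966
   = 3.12
p-value = 0.3733

Since p-value > α = 0.01, we fail to reject H₀.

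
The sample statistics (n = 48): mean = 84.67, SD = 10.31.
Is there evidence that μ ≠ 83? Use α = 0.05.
One-sample t-test:
H₀: μ = 83
H₁: μ ≠ 83
df = n - 1 = 47
t = (x̄ - μ₀) / (s/√n) = (84.67 - 83) / (10.31/√48) = 1.122
p-value = 0.2675

Since p-value > α = 0.05, we fail to reject H₀.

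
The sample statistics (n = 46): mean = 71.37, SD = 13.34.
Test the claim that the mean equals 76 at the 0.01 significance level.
One-sample t-test:
H₀: μ = 76
H₁: μ ≠ 76
df = n - 1 = 45
t = (x̄ - μ₀) / (s/√n) = (71.37 - 76) / (13.34/√46) = -2.354
p-value = 0.0230

Since p-value > α = 0.01, we fail to reject H₀.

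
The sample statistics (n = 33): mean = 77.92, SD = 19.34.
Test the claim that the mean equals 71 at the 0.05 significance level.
One-sample t-test:
H₀: μ = 71
H₁: μ ≠ 71
df = n - 1 = 32
t = (x̄ - μ₀) / (s/√n) = (77.92 - 71) / (19.34/√33) = 2.055
p-value = 0.0481

Since p-value < α = 0.05, we reject H₀.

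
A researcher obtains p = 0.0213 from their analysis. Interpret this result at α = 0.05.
Since p = 0.0213 < α = 0.05, reject H₀.
There is sufficient evidence to reject the null hypothesis; the result is statistically significant at the 0.05 level.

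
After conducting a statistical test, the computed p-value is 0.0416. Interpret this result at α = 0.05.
Since p = 0.0416 < α = 0.05, reject H₀.
There is sufficient evidence to reject the null hypothesis; the result is statistically significant at the 0.05 level.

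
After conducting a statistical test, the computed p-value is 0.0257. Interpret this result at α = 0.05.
Since p = 0.0257 < α = 0.05, reject H₀.
There is sufficient evidence to reject the null hypothesis; the result is statistically significant at the 0.05 level.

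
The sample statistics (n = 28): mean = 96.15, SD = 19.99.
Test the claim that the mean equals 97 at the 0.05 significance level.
One-sample t-test:
H₀: μ = 97
H₁: μ ≠ 97
df = n - 1 = 27
t = (x̄ - μ₀) / (s/√n) = (96.15 - 97) / (19.99/√28) = -0.225
p-value = 0.8237

Since p-value > α = 0.05, we fail to reject H₀.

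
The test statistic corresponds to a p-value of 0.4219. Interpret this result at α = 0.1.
Since p = 0.4219 > α = 0.1, fail to reject H₀.
There is insufficient evidence to reject the null hypothesis; the result is not statistically significant at the 0.1 level.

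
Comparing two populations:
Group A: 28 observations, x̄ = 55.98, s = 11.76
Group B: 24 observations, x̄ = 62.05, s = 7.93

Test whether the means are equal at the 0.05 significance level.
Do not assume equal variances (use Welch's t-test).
Welch's two-sample t-test:
H₀: μ₁ = μ₂
H₁: μ₁ ≠ μ₂
s₁²/n₁ = 11.76²/28 = 4.9392,  s₂²/n₂ = 7.93²/24 = 2.6202
SE = √(s₁²/n₁ + s₂²/n₂) = √(4.9392 + 2.6202) = 2.7494
df (Welch-Satterthwaite) = (s₁²/n₁ + s₂²/n₂)² / [(s₁²/n₁)²/(n₁-1) + (s₂²/n₂)²/(n₂-1)] ≈ 47.54
t = (x̄₁ - x̄₂) / SE = (55.98 - 62.05) / 2.7494 = -6.07 / 2.7494 = -2.208
p-value = 0.0321

Since p-value < α = 0.05, we reject H₀.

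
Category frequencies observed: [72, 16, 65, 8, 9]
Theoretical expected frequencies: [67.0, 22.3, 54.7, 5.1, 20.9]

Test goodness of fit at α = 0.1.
Chi-square goodness of fit test:
H₀: observed counts match expected distribution
H₁: observed counts differ from expected distribution
df = k - 1 = 4
χ² = Σ(O - E)²/E
   = (72 - 67.0)²/67.0 + (16 - 22.3)²/22.3 + (65 - 54.7)²/54.7 + (8 - 5.1)²/5.1 + (9 - 20.9)²/20.9
   = 0.373 + 1.780 + 1.939 + 1.649 + 6.776
   = 12.52
p-value = 0.0139

Since p-value < α = 0.1, we reject H₀.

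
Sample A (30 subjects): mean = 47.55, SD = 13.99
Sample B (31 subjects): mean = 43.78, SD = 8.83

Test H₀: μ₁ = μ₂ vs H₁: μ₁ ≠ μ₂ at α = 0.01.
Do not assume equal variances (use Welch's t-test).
Welch's two-sample t-test:
H₀: μ₁ = μ₂
H₁: μ₁ ≠ μ₂
s₁²/n₁ = 13.99²/30 = 6.5240,  s₂²/n₂ = 8.83²/31 = 2.5151
SE = √(s₁²/n₁ + s₂²/n₂) = √(6.5240 + 2.5151) = 3.0065
df (Welch-Satterthwaite) = (s₁²/n₁ + s₂²/n₂)² / [(s₁²/n₁)²/(n₁-1) + (s₂²/n₂)²/(n₂-1)] ≈ 48.68
t = (x̄₁ - x̄₂) / SE = (47.55 - 43.78) / 3.0065 = 3.77 / 3.0065 = 1.254
p-value = 0.2159

Since p-value > α = 0.01, we fail to reject H₀.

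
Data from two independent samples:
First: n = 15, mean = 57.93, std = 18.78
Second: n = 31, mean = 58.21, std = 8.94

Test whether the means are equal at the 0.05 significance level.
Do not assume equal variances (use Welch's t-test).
Welch's two-sample t-test:
H₀: μ₁ = μ₂
H₁: μ₁ ≠ μ₂
s₁²/n₁ = 18.78²/15 = 23.5126,  s₂²/n₂ = 8.94²/31 = 2.5782
SE = √(s₁²/n₁ + s₂²/n₂) = √(23.5126 + 2.5782) = 5.1079
df (Welch-Satterthwaite) = (s₁²/n₁ + s₂²/n₂)² / [(s₁²/n₁)²/(n₁-1) + (s₂²/n₂)²/(n₂-1)] ≈ 17.14
t = (x̄₁ - x̄₂) / SE = (57.93 - 58.21) / 5.1079 = -0.28 / 5.1079 = -0.055
p-value = 0.9569

Since p-value > α = 0.05, we fail to reject H₀.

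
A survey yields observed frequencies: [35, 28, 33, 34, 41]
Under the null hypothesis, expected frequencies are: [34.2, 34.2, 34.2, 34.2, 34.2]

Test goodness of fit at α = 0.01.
Chi-square goodness of fit test:
H₀: observed counts match expected distribution
H₁: observed counts differ from expected distribution
df = k - 1 = 4
χ² = Σ(O - E)²/E
   = (35 - 34.2)²/34.2 + (28 - 34.2)²/34.2 + (33 - 34.2)²/34.2 + (34 - 34.2)²/34.2 + (41 - 34.2)²/34.2
   = 0.019 + 1.124 + 0.042 + 0.001 + 1.352
   = 2.54
p-value = 0.6378

Since p-value > α = 0.01, we fail to reject H₀.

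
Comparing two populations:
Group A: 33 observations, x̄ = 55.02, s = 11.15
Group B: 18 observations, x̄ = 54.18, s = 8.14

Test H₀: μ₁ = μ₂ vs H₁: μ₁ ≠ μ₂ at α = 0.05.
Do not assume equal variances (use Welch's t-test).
Welch's two-sample t-test:
H₀: μ₁ = μ₂
H₁: μ₁ ≠ μ₂
s₁²/n₁ = 11.15²/33 = 3.7673,  s₂²/n₂ = 8.14²/18 = 3.6811
SE = √(s₁²/n₁ + s₂²/n₂) = √(3.7673 + 3.6811) = 2.7292
df (Welch-Satterthwaite) = (s₁²/n₁ + s₂²/n₂)² / [(s₁²/n₁)²/(n₁-1) + (s₂²/n₂)²/(n₂-1)] ≈ 44.72
t = (x̄₁ - x̄₂) / SE = (55.02 - 54.18) / 2.7292 = 0.84 / 2.7292 = 0.308
p-value = 0.7597

Since p-value > α = 0.05, we fail to reject H₀.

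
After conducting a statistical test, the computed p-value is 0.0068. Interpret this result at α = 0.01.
Since p = 0.0068 < α = 0.01, reject H₀.
There is sufficient evidence to reject the null hypothesis; the result is statistically significant at the 0.01 level.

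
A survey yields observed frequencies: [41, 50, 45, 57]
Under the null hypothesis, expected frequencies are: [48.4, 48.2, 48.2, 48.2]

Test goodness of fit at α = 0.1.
Chi-square goodness of fit test:
H₀: observed counts match expected distribution
H₁: observed counts differ from expected distribution
df = k - 1 = 3
χ² = Σ(O - E)²/E
   = (41 - 48.4)²/48.4 + (50 - 48.2)²/48.2 + (45 - 48.2)²/48.2 + (57 - 48.2)²/48.2
   = 1.131 + 0.067 + 0.212 + 1.607
   = 3.02
p-value = 0.3889

Since p-value > α = 0.1, we fail to reject H₀.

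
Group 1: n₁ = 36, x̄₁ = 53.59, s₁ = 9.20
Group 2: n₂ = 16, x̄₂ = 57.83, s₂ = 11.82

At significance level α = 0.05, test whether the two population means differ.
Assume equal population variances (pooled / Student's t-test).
Student's two-sample t-test (equal variances):
H₀: μ₁ = μ₂
H₁: μ₁ ≠ μ₂
df = n₁ + n₂ - 2 = 50
Pooled variance s_p² = [(n₁-1)s₁² + (n₂-1)s₂²] / (n₁ + n₂ - 2) = [(35)(9.20²) + (15)(11.82²)] / 50 = 101.1617
SE = √(s_p²(1/n₁ + 1/n₂)) = √(101.1617 × (1/36 + 1/16)) = 3.0220
t = (x̄₁ - x̄₂) / SE = (53.59 - 57.83) / 3.0220 = -4.24 / 3.0220 = -1.403
p-value = 0.1668

Since p-value > α = 0.05, we fail to reject H₀.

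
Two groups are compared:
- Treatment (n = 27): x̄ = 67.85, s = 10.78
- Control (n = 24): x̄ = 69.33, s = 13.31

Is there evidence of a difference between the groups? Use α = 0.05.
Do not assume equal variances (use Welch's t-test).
Welch's two-sample t-test:
H₀: μ₁ = μ₂
H₁: μ₁ ≠ μ₂
s₁²/n₁ = 10.78²/27 = 4.3040,  s₂²/n₂ = 13.31²/24 = 7.3815
SE = √(s₁²/n₁ + s₂²/n₂) = √(4.3040 + 7.3815) = 3.4184
df (Welch-Satterthwaite) = (s₁²/n₁ + s₂²/n₂)² / [(s₁²/n₁)²/(n₁-1) + (s₂²/n₂)²/(n₂-1)] ≈ 44.31
t = (x̄₁ - x̄₂) / SE = (67.85 - 69.33) / 3.4184 = -1.48 / 3.4184 = -0.433
p-value = 0.6672

Since p-value > α = 0.05, we fail to reject H₀.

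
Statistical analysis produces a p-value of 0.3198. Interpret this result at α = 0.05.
Since p = 0.3198 > α = 0.05, fail to reject H₀.
There is insufficient evidence to reject the null hypothesis; the result is not statistically significant at the 0.05 level.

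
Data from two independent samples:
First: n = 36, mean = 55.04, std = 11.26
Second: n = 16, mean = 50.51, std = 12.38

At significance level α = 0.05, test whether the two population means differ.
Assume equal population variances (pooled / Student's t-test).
Student's two-sample t-test (equal variances):
H₀: μ₁ = μ₂
H₁: μ₁ ≠ μ₂
df = n₁ + n₂ - 2 = 50
Pooled variance s_p² = [(n₁-1)s₁² + (n₂-1)s₂²] / (n₁ + n₂ - 2) = [(35)(11.26²) + (15)(12.38²)] / 50 = 134.7306
SE = √(s_p²(1/n₁ + 1/n₂)) = √(134.7306 × (1/36 + 1/16)) = 3.4876
t = (x̄₁ - x̄₂) / SE = (55.04 - 50.51) / 3.4876 = 4.53 / 3.4876 = 1.299
p-value = 0.1999

Since p-value > α = 0.05, we fail to reject H₀.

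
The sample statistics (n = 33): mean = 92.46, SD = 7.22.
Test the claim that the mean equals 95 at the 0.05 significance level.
One-sample t-test:
H₀: μ = 95
H₁: μ ≠ 95
df = n - 1 = 32
t = (x̄ - μ₀) / (s/√n) = (92.46 - 95) / (7.22/√33) = -2.021
p-value = 0.0517

Since p-value > α = 0.05, we fail to reject H₀.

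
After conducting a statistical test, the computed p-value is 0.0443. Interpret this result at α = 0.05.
Since p = 0.0443 < α = 0.05, reject H₀.
There is sufficient evidence to reject the null hypothesis; the result is statistically significant at the 0.05 level.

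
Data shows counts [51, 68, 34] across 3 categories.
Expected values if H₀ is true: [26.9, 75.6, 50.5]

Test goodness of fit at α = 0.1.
Chi-square goodness of fit test:
H₀: observed counts match expected distribution
H₁: observed counts differ from expected distribution
df = k - 1 = 2
χ² = Σ(O - E)²/E
   = (51 - 26.9)²/26.9 + (68 - 75.6)²/75.6 + (34 - 50.5)²/50.5
   = 21.591 + 0.764 + 5.391
   = 27.75
p-value < 0.0001

Since p-value < α = 0.1, we reject H₀.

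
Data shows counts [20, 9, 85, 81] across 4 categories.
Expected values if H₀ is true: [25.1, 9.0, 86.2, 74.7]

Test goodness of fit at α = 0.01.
Chi-square goodness of fit test:
H₀: observed counts match expected distribution
H₁: observed counts differ from expected distribution
df = k - 1 = 3
χ² = Σ(O - E)²/E
   = (20 - 25.1)²/25.1 + (9 - 9.0)²/9.0 + (85 - 86.2)²/86.2 + (81 - 74.7)²/74.7
   = 1.036 + 0.000 + 0.017 + 0.531
   = 1.58
p-value = 0.6630

Since p-value > α = 0.01, we fail to reject H₀.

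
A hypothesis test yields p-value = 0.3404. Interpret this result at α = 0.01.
Since p = 0.3404 > α = 0.01, fail to reject H₀.
There is insufficient evidence to reject the null hypothesis; the result is not statistically significant at the 0.01 level.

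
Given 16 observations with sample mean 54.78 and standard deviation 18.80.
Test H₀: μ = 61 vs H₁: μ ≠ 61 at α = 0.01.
One-sample t-test:
H₀: μ = 61
H₁: μ ≠ 61
df = n - 1 = 15
t = (x̄ - μ₀) / (s/√n) = (54.78 - 61) / (18.80/√16) = -1.323
p-value = 0.2055

Since p-value > α = 0.01, we fail to reject H₀.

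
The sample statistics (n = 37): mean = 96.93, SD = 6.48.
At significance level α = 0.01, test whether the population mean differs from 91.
One-sample t-test:
H₀: μ = 91
H₁: μ ≠ 91
df = n - 1 = 36
t = (x̄ - μ₀) / (s/√n) = (96.93 - 91) / (6.48/√37) = 5.566
p-value < 0.0001

Since p-value < α = 0.01, we reject H₀.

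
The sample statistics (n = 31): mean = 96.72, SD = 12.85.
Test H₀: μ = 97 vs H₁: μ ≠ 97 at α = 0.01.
One-sample t-test:
H₀: μ = 97
H₁: μ ≠ 97
df = n - 1 = 30
t = (x̄ - μ₀) / (s/√n) = (96.72 - 97) / (12.85/√31) = -0.121
p-value = 0.9042

Since p-value > α = 0.01, we fail to reject H₀.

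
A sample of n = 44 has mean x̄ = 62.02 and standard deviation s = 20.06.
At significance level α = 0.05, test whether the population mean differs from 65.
One-sample t-test:
H₀: μ = 65
H₁: μ ≠ 65
df = n - 1 = 43
t = (x̄ - μ₀) / (s/√n) = (62.02 - 65) / (20.06/√44) = -0.985
p-value = 0.3299

Since p-value > α = 0.05, we fail to reject H₀.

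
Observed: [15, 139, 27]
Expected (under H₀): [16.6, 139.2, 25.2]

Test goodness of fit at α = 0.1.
Chi-square goodness of fit test:
H₀: observed counts match expected distribution
H₁: observed counts differ from expected distribution
df = k - 1 = 2
χ² = Σ(O - E)²/E
   = (15 - 16.6)²/16.6 + (139 - 139.2)²/139.2 + (27 - 25.2)²/25.2
   = 0.154 + 0.000 + 0.129
   = 0.28
p-value = 0.8680

Since p-value > α = 0.1, we fail to reject H₀.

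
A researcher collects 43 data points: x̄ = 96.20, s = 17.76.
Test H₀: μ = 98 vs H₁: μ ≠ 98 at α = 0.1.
One-sample t-test:
H₀: μ = 98
H₁: μ ≠ 98
df = n - 1 = 42
t = (x̄ - μ₀) / (s/√n) = (96.20 - 98) / (17.76/√43) = -0.665
p-value = 0.5099

Since p-value > α = 0.1, we fail to reject H₀.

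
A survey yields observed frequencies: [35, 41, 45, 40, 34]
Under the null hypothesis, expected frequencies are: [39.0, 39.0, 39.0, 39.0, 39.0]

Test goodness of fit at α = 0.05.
Chi-square goodness of fit test:
H₀: observed counts match expected distribution
H₁: observed counts differ from expected distribution
df = k - 1 = 4
χ² = Σ(O - E)²/E
   = (35 - 39.0)²/39.0 + (41 - 39.0)²/39.0 + (45 - 39.0)²/39.0 + (40 - 39.0)²/39.0 + (34 - 39.0)²/39.0
   = 0.410 + 0.103 + 0.923 + 0.026 + 0.641
   = 2.10
p-value = 0.7169

Since p-value > α = 0.05, we fail to reject H₀.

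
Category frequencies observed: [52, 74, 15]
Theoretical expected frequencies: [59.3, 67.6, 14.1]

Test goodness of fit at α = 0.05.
Chi-square goodness of fit test:
H₀: observed counts match expected distribution
H₁: observed counts differ from expected distribution
df = k - 1 = 2
χ² = Σ(O - E)²/E
   = (52 - 59.3)²/59.3 + (74 - 67.6)²/67.6 + (15 - 14.1)²/14.1
   = 0.899 + 0.606 + 0.057
   = 1.56
p-value = 0.4579

Since p-value > α = 0.05, we fail to reject H₀.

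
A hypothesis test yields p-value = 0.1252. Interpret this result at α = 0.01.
Since p = 0.1252 > α = 0.01, fail to reject H₀.
There is insufficient evidence to reject the null hypothesis; the result is not statistically significant at the 0.01 level.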